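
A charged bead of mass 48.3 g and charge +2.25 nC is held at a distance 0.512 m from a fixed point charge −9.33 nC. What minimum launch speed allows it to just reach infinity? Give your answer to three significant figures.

3.91×10⁻³ m/s

To just escape, total mechanical energy must reach zero at infinity: ½mv²_min + U = 0, so ½mv²_min = −U = |kQq|/r.
|U| = |kQq|/r = (8.99×10⁹ N·m²/C²)(9.33×10⁻⁹)(2.25×10⁻⁹)/(0.512) = 3.69×10⁻⁷ J.
v_min = √(2|U|/m) = √(2·3.69×10⁻⁷/0.0483) = 3.91×10⁻³ m/s.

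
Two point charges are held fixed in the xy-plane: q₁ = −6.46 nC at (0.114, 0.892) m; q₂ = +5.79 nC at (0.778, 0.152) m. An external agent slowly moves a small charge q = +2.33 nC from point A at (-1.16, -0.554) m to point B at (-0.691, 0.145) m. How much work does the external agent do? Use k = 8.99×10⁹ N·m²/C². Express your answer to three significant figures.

For quasistatic motion the external work equals the change in potential energy: W_ext = qΔV = q(V_B − V_A).
At A: distances to the source charges are 1.93 m, 2.06 m; V_A = Σ kqᵢ/rᵢ = -4.90 V.
At B: distances to the source charges are 1.10 m, 1.47 m; V_B = Σ kqᵢ/rᵢ = -17.4 V.
ΔV = V_B − V_A = -12.6 V.
W_ext = qΔV = (2.33×10⁻⁹ C)(-12.6 V) = -2.92×10⁻⁸ J.

-2.92×10⁻⁸ J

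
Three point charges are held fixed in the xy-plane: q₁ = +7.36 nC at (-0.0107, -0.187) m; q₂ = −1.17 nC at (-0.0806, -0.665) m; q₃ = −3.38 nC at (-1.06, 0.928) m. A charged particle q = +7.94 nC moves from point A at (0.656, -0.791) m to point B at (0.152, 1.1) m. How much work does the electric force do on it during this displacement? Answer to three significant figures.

The work done by the electric force is W_field = −ΔU = −q(V_B − V_A) = q(V_A − V_B).
At A: distances to the source charges are 0.900 m, 0.747 m, 2.43 m; V_A = Σ kqᵢ/rᵢ = 47.0 V.
At B: distances to the source charges are 1.30 m, 1.78 m, 1.22 m; V_B = Σ kqᵢ/rᵢ = 20.3 V.
ΔV = V_B − V_A = -26.7 V.
W_field = −qΔV = −(7.94×10⁻⁹ C)(-26.7 V) = 2.12×10⁻⁷ J.

2.12×10⁻⁷ J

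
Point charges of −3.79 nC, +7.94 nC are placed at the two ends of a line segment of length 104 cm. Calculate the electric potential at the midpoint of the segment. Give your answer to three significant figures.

The total potential is the scalar sum of each charge's contribution, V = Σ kqᵢ/rᵢ.
Each charge is 0.520 m from the midpoint.
V = k[(-3.79×10⁻⁹)/(0.520) + (7.94×10⁻⁹)/(0.520)] = 71.7 V.

71.7 V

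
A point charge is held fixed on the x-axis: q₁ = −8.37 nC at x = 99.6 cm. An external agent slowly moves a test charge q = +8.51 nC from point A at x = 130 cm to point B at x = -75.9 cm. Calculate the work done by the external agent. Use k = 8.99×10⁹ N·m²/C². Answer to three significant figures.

1.74×10⁻⁶ J

For quasistatic motion the external work equals the change in potential energy: W_ext = qΔV = q(V_B − V_A).
At A: distance to the source charge is 0.304 m; V_A = kq₁/r = -248 V.
At B: distance to the source charge is 1.75 m; V_B = kq₁/r = -42.9 V.
ΔV = V_B − V_A = 205 V.
W_ext = qΔV = (8.51×10⁻⁹ C)(205 V) = 1.74×10⁻⁶ J.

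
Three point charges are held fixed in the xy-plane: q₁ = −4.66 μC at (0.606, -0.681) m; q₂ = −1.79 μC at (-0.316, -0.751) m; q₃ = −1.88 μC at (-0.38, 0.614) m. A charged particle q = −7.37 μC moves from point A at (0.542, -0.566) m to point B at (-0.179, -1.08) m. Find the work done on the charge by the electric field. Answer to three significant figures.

1.81 J

The work done by the electric force is W_field = −ΔU = −q(V_B − V_A) = q(V_A − V_B).
At A: distances to the source charges are 0.132 m, 0.878 m, 1.50 m; V_A = Σ kqᵢ/rᵢ = -3.48×10⁵ V.
At B: distances to the source charges are 0.881 m, 0.356 m, 1.71 m; V_B = Σ kqᵢ/rᵢ = -1.03×10⁵ V.
ΔV = V_B − V_A = 2.45×10⁵ V.
W_field = −qΔV = −(-7.37×10⁻⁶ C)(2.45×10⁵ V) = 1.81 J.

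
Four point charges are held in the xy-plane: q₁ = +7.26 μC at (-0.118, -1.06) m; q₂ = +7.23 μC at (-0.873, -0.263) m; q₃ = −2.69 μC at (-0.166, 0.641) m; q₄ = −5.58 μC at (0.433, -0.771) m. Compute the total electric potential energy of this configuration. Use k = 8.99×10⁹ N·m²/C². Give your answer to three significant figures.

The assembly work is the sum of pairwise potential energies, U = Σ_{i<j} kqᵢqⱼ/rᵢⱼ.
Pair separations: r₁₂ = 1.10 m, r₁₃ = 1.70 m, r₁₄ = 0.622 m, r₂₃ = 1.15 m, r₂₄ = 1.40 m, r₃₄ = 1.53 m.
Summing all 6 pair terms gives U = -0.582 J.

-0.582 J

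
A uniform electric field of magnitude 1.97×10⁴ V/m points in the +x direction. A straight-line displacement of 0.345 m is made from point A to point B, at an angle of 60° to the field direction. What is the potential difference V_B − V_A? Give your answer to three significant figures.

-3400 V

Only the component of displacement along E changes the potential: ΔV = −E·d·cosθ.
ΔV = −(1.97×10⁴ V/m)(0.345 m)cos60° = -3400 V.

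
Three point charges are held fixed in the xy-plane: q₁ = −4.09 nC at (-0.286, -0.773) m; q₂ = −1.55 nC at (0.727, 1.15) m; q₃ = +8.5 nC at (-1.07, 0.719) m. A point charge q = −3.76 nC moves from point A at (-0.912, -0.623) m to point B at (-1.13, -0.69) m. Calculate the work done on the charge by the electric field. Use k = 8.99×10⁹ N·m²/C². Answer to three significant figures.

4.45×10⁻⁸ J

The work done by the electric force is W_field = −ΔU = −q(V_B − V_A) = q(V_A − V_B).
At A: distances to the source charges are 0.644 m, 2.41 m, 1.35 m; V_A = Σ kqᵢ/rᵢ = -6.34 V.
At B: distances to the source charges are 0.848 m, 2.61 m, 1.41 m; V_B = Σ kqᵢ/rᵢ = 5.50 V.
ΔV = V_B − V_A = 11.8 V.
W_field = −qΔV = −(-3.76×10⁻⁹ C)(11.8 V) = 4.45×10⁻⁸ J.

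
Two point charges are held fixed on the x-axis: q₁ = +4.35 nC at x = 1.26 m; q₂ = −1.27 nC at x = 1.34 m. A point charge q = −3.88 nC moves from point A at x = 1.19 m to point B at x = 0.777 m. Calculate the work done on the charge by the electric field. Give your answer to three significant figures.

The work done by the electric force is W_field = −ΔU = −q(V_B − V_A) = q(V_A − V_B).
At A: distances to the source charges are 0.0700 m, 0.150 m; V_A = Σ kqᵢ/rᵢ = 483 V.
At B: distances to the source charges are 0.483 m, 0.563 m; V_B = Σ kqᵢ/rᵢ = 60.7 V.
ΔV = V_B − V_A = -422 V.
W_field = −qΔV = −(-3.88×10⁻⁹ C)(-422 V) = -1.64×10⁻⁶ J.

-1.64×10⁻⁶ J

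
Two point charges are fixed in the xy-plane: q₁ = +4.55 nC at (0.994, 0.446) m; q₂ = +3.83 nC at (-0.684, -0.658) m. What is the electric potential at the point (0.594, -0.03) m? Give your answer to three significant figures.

90.0 V

The total potential is the scalar sum of each charge's contribution, V = Σ kqᵢ/rᵢ.
Distances from the field point to each charge: r₁ = 0.622 m, r₂ = 1.42 m.
V = k[(4.55×10⁻⁹)/(0.622) + (3.83×10⁻⁹)/(1.42)] = 90.0 V.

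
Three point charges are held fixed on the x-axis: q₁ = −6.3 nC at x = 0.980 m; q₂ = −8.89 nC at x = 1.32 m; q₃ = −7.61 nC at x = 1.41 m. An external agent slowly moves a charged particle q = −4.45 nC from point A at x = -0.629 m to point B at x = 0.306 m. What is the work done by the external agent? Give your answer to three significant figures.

5.12×10⁻⁷ J

For quasistatic motion the external work equals the change in potential energy: W_ext = qΔV = q(V_B − V_A).
At A: distances to the source charges are 1.61 m, 1.95 m, 2.04 m; V_A = Σ kqᵢ/rᵢ = -110 V.
At B: distances to the source charges are 0.674 m, 1.01 m, 1.10 m; V_B = Σ kqᵢ/rᵢ = -225 V.
ΔV = V_B − V_A = -115 V.
W_ext = qΔV = (-4.45×10⁻⁹ C)(-115 V) = 5.12×10⁻⁷ J.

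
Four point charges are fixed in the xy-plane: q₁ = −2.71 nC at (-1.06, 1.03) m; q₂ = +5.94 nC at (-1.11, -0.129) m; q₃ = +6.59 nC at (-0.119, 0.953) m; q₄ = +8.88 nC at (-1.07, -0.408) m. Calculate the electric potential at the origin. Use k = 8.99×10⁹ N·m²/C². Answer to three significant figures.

163 V

Electric potential is a scalar, so the contributions from each charge add algebraically: V = Σ kqᵢ/rᵢ.
Distances from the field point to each charge: r₁ = 1.48 m, r₂ = 1.12 m, r₃ = 0.960 m, r₄ = 1.15 m.
V = k[(-2.71×10⁻⁹)/(1.48) + (5.94×10⁻⁹)/(1.12) + (6.59×10⁻⁹)/(0.960) + (8.88×10⁻⁹)/(1.15)] = 163 V.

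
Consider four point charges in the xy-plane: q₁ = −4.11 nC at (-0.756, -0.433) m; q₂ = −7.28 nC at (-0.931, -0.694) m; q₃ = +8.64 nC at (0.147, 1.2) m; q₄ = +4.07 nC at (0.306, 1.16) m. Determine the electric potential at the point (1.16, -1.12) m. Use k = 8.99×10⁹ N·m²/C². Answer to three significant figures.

Electric potential is a scalar, so the contributions from each charge add algebraically: V = Σ kqᵢ/rᵢ.
Distances from the field point to each charge: r₁ = 2.04 m, r₂ = 2.13 m, r₃ = 2.53 m, r₄ = 2.43 m.
V = k[(-4.11×10⁻⁹)/(2.04) + (-7.28×10⁻⁹)/(2.13) + (8.64×10⁻⁹)/(2.53) + (4.07×10⁻⁹)/(2.43)] = -3.11 V.

-3.11 V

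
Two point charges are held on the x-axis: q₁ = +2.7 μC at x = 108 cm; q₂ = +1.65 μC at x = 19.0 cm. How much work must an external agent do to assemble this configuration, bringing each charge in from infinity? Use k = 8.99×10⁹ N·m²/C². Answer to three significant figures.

The work to assemble the configuration equals its total potential energy, U = Σ kqᵢqⱼ/rᵢⱼ over all pairs.
Pair separations: r₁₂ = 0.890 m.
U = (0.0450) = 0.0450 J.

0.0450 J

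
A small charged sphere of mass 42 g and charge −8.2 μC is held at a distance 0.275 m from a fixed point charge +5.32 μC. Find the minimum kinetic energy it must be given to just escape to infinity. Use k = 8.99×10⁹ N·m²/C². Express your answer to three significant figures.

1.43 J

To just escape, total mechanical energy must reach zero at infinity: ½mv²_min + U = 0, so ½mv²_min = −U = |kQq|/r.
|U| = |kQq|/r = (8.99×10⁹ N·m²/C²)(5.32×10⁻⁶)(8.20×10⁻⁶)/(0.275) = 1.43 J.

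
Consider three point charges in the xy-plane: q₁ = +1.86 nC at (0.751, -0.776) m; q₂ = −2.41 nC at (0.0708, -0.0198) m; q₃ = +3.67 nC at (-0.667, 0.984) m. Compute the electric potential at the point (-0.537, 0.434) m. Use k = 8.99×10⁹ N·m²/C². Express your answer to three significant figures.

The total potential is the scalar sum of each charge's contribution, V = Σ kqᵢ/rᵢ.
Distances from the field point to each charge: r₁ = 1.77 m, r₂ = 0.759 m, r₃ = 0.565 m.
V = k[(1.86×10⁻⁹)/(1.77) + (-2.41×10⁻⁹)/(0.759) + (3.67×10⁻⁹)/(0.565)] = 39.3 V.

39.3 V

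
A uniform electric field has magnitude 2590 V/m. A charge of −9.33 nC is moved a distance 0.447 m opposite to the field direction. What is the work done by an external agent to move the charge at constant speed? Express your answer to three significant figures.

-1.08×10⁻⁵ J

The potential change for a displacement 0.447 m opposite to the field direction is ΔV = +Ed = 1160 V.
W_ext = qΔV = -1.08×10⁻⁵ J.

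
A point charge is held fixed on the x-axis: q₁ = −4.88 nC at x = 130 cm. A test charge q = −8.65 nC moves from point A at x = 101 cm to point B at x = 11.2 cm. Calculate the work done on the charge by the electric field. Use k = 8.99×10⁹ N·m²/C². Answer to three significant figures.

The work done by the electric force is W_field = −ΔU = −q(V_B − V_A) = q(V_A − V_B).
At A: distance to the source charge is 0.290 m; V_A = kq₁/r = -151 V.
At B: distance to the source charge is 1.19 m; V_B = kq₁/r = -36.9 V.
ΔV = V_B − V_A = 114 V.
W_field = −qΔV = −(-8.65×10⁻⁹ C)(114 V) = 9.89×10⁻⁷ J.

9.89×10⁻⁷ J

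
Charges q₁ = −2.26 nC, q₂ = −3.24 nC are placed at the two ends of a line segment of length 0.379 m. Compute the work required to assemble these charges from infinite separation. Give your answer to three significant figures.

The work to assemble the configuration equals its total potential energy, U = Σ kqᵢqⱼ/rᵢⱼ over all pairs.
The separation is r = 0.379 m.
U = (1.74×10⁻⁷) = 1.74×10⁻⁷ J.

1.74×10⁻⁷ J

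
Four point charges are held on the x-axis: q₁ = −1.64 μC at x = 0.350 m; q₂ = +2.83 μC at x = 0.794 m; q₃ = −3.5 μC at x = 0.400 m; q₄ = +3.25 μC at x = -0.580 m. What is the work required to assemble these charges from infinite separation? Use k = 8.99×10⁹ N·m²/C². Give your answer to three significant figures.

The assembly work is the sum of pairwise potential energies, U = Σ_{i<j} kqᵢqⱼ/rᵢⱼ.
Pair separations: r₁₂ = 0.444 m, r₁₃ = 0.0500 m, r₁₄ = 0.930 m, r₂₃ = 0.394 m, r₂₄ = 1.37 m, r₃₄ = 0.980 m.
Summing all 6 pair terms gives U = 0.616 J.

0.616 J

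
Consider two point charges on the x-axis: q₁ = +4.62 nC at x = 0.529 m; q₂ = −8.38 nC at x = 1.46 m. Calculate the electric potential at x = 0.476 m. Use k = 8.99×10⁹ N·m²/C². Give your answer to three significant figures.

707 V

The total potential is the scalar sum of each charge's contribution, V = Σ kqᵢ/rᵢ.
Distances from the field point to each charge: r₁ = 0.0530 m, r₂ = 0.984 m.
V = k[(4.62×10⁻⁹)/(0.0530) + (-8.38×10⁻⁹)/(0.984)] = 707 V.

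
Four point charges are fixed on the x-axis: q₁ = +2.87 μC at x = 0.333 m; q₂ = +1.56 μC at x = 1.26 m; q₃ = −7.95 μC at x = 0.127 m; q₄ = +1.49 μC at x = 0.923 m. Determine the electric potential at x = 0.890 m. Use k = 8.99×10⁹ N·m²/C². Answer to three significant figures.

Electric potential is a scalar, so the contributions from each charge add algebraically: V = Σ kqᵢ/rᵢ.
Distances from the field point to each charge: r₁ = 0.557 m, r₂ = 0.370 m, r₃ = 0.763 m, r₄ = 0.0330 m.
V = k[(2.87×10⁻⁶)/(0.557) + (1.56×10⁻⁶)/(0.370) + (-7.95×10⁻⁶)/(0.763) + (1.49×10⁻⁶)/(0.0330)] = 3.96×10⁵ V.

3.96×10⁵ V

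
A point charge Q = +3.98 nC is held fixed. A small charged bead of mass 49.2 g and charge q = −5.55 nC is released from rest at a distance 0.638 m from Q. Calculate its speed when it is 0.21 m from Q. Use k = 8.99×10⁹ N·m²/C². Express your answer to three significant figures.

Only the electrostatic force acts, so mechanical energy is conserved: ½mv² = U₁ − U₂ = kQq(1/r₁ − 1/r₂).
U₁ − U₂ = (8.99×10⁹ N·m²/C²)(3.98×10⁻⁹ C)(-5.55×10⁻⁹ C)(1/0.638 − 1/0.210) = 6.34×10⁻⁷ J.
v = √(2·6.34×10⁻⁷/0.0492) = 5.08×10⁻³ m/s.

5.08×10⁻³ m/s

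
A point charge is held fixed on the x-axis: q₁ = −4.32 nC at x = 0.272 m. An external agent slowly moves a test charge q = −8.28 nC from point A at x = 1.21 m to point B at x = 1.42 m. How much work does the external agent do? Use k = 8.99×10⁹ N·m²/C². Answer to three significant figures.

-6.27×10⁻⁸ J

For quasistatic motion the external work equals the change in potential energy: W_ext = qΔV = q(V_B − V_A).
At A: distance to the source charge is 0.938 m; V_A = kq₁/r = -41.4 V.
At B: distance to the source charge is 1.15 m; V_B = kq₁/r = -33.8 V.
ΔV = V_B − V_A = 7.57 V.
W_ext = qΔV = (-8.28×10⁻⁹ C)(7.57 V) = -6.27×10⁻⁸ J.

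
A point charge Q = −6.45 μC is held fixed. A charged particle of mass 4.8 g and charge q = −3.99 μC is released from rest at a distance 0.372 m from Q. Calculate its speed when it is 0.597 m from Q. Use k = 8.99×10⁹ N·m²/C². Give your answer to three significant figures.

Only the electrostatic force acts, so mechanical energy is conserved: ½mv² = U₁ − U₂ = kQq(1/r₁ − 1/r₂).
U₁ − U₂ = (8.99×10⁹ N·m²/C²)(-6.45×10⁻⁶ C)(-3.99×10⁻⁶ C)(1/0.372 − 1/0.597) = 0.234 J.
v = √(2·0.234/4.80×10⁻³) = 9.88 m/s.

9.88 m/s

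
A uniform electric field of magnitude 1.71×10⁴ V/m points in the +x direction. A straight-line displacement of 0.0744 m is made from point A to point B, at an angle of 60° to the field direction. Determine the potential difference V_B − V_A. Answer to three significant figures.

Only the component of displacement along E changes the potential: ΔV = −E·d·cosθ.
ΔV = −(1.71×10⁴ V/m)(0.0744 m)cos60° = -636 V.

-636 V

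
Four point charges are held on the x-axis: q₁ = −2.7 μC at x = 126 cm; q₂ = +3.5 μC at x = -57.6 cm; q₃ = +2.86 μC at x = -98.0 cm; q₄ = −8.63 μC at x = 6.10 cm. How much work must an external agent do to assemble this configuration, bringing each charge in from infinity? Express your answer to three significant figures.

-0.319 J

The work to assemble the configuration equals its total potential energy, U = Σ kqᵢqⱼ/rᵢⱼ over all pairs.
Pair separations: r₁₂ = 1.84 m, r₁₃ = 2.24 m, r₁₄ = 1.20 m, r₂₃ = 0.404 m, r₂₄ = 0.637 m, r₃₄ = 1.04 m.
Summing all 6 pair terms gives U = -0.319 J.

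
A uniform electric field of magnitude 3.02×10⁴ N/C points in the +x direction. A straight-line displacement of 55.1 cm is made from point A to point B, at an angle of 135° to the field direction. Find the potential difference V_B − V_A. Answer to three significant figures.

1.18×10⁴ V

Only the component of displacement along E changes the potential: ΔV = −E·d·cosθ.
ΔV = −(3.02×10⁴ V/m)(0.551 m)cos135° = 1.18×10⁴ V.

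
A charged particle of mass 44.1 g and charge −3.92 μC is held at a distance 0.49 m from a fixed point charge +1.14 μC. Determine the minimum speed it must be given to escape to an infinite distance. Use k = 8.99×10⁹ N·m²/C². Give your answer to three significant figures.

To just escape, total mechanical energy must reach zero at infinity: ½mv²_min + U = 0, so ½mv²_min = −U = |kQq|/r.
|U| = |kQq|/r = (8.99×10⁹ N·m²/C²)(1.14×10⁻⁶)(3.92×10⁻⁶)/(0.490) = 0.0820 J.
v_min = √(2|U|/m) = √(2·0.0820/0.0441) = 1.93 m/s.

1.93 m/s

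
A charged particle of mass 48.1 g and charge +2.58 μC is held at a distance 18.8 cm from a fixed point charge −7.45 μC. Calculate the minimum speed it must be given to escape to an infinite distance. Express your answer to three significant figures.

To just escape, total mechanical energy must reach zero at infinity: ½mv²_min + U = 0, so ½mv²_min = −U = |kQq|/r.
|U| = |kQq|/r = (8.99×10⁹ N·m²/C²)(7.45×10⁻⁶)(2.58×10⁻⁶)/(0.188) = 0.919 J.
v_min = √(2|U|/m) = √(2·0.919/0.0481) = 6.18 m/s.

6.18 m/s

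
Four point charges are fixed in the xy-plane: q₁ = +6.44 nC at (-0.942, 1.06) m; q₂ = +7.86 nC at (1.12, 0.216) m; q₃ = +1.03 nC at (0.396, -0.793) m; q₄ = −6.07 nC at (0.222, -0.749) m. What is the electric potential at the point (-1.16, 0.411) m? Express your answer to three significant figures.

89.9 V

Electric potential is a scalar, so the contributions from each charge add algebraically: V = Σ kqᵢ/rᵢ.
Distances from the field point to each charge: r₁ = 0.685 m, r₂ = 2.29 m, r₃ = 1.97 m, r₄ = 1.80 m.
V = k[(6.44×10⁻⁹)/(0.685) + (7.86×10⁻⁹)/(2.29) + (1.03×10⁻⁹)/(1.97) + (-6.07×10⁻⁹)/(1.80)] = 89.9 V.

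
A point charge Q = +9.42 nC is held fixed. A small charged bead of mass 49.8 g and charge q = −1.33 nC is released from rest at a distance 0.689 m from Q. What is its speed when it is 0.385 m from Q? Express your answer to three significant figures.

2.28×10⁻³ m/s

Only the electrostatic force acts, so mechanical energy is conserved: ½mv² = U₁ − U₂ = kQq(1/r₁ − 1/r₂).
U₁ − U₂ = (8.99×10⁹ N·m²/C²)(9.42×10⁻⁹ C)(-1.33×10⁻⁹ C)(1/0.689 − 1/0.385) = 1.29×10⁻⁷ J.
v = √(2·1.29×10⁻⁷/0.0498) = 2.28×10⁻³ m/s.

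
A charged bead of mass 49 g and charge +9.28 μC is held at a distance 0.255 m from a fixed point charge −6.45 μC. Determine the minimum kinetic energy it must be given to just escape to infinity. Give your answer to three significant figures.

2.11 J

To just escape, total mechanical energy must reach zero at infinity: ½mv²_min + U = 0, so ½mv²_min = −U = |kQq|/r.
|U| = |kQq|/r = (8.99×10⁹ N·m²/C²)(6.45×10⁻⁶)(9.28×10⁻⁶)/(0.255) = 2.11 J.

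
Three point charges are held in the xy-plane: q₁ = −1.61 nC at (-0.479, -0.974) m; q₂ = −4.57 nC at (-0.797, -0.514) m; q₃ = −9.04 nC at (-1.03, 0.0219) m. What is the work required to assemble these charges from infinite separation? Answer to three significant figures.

8.69×10⁻⁷ J

The work to assemble the configuration equals its total potential energy, U = Σ kqᵢqⱼ/rᵢⱼ over all pairs.
Pair separations: r₁₂ = 0.559 m, r₁₃ = 1.14 m, r₂₃ = 0.584 m.
U = (1.18×10⁻⁷) + (1.15×10⁻⁷) + (6.36×10⁻⁷) = 8.69×10⁻⁷ J.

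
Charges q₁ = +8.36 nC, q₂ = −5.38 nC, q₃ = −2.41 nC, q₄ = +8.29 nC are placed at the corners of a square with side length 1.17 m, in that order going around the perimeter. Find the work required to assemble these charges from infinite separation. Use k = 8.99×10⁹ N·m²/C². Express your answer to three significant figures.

-2.19×10⁻⁷ J

The assembly work is the sum of pairwise potential energies, U = Σ_{i<j} kqᵢqⱼ/rᵢⱼ.
The four side pairs have separation 1.17 m and the two diagonal pairs 1.65 m.
Summing all 6 pair terms gives U = -2.19×10⁻⁷ J.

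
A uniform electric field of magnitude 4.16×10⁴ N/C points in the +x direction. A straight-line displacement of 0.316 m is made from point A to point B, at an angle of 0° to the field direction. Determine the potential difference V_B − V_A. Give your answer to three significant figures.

-1.31×10⁴ V

Only the component of displacement along E changes the potential: ΔV = −E·d·cosθ.
ΔV = −(4.16×10⁴ V/m)(0.316 m)cos0° = -1.31×10⁴ V.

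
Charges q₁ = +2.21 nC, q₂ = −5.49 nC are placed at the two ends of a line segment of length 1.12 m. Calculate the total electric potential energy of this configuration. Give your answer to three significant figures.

-9.74×10⁻⁸ J

The work to assemble the configuration equals its total potential energy, U = Σ kqᵢqⱼ/rᵢⱼ over all pairs.
The separation is r = 1.12 m.
U = (-9.74×10⁻⁸) = -9.74×10⁻⁸ J.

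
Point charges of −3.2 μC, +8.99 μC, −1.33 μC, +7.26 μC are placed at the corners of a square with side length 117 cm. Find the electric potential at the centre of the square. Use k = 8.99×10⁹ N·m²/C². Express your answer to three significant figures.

The total potential is the scalar sum of each charge's contribution, V = Σ kqᵢ/rᵢ.
The distance from each corner to the centre is a√2/2 = 0.827 m.
V = k[(-3.20×10⁻⁶)/(0.827) + (8.99×10⁻⁶)/(0.827) + (-1.33×10⁻⁶)/(0.827) + (7.26×10⁻⁶)/(0.827)] = 1.27×10⁵ V.

1.27×10⁵ V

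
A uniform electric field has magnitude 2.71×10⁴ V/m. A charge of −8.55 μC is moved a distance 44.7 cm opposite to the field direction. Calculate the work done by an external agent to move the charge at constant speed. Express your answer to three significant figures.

-0.104 J

The potential change for a displacement 44.7 cm opposite to the field direction is ΔV = +Ed = 1.21×10⁴ V.
W_ext = qΔV = -0.104 J.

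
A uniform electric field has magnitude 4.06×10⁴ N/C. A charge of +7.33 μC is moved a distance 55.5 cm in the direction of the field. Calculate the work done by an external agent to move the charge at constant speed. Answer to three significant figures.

-0.165 J

The potential change for a displacement 55.5 cm in the direction of the field is ΔV = −Ed = -2.25×10⁴ V.
W_ext = qΔV = -0.165 J.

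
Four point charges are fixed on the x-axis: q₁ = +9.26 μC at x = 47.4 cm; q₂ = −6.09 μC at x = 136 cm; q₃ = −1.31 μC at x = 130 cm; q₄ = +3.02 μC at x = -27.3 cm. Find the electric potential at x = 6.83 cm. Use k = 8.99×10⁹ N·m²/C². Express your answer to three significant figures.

2.33×10⁵ V

Electric potential is a scalar, so the contributions from each charge add algebraically: V = Σ kqᵢ/rᵢ.
Distances from the field point to each charge: r₁ = 0.406 m, r₂ = 1.29 m, r₃ = 1.23 m, r₄ = 0.341 m.
V = k[(9.26×10⁻⁶)/(0.406) + (-6.09×10⁻⁶)/(1.29) + (-1.31×10⁻⁶)/(1.23) + (3.02×10⁻⁶)/(0.341)] = 2.33×10⁵ V.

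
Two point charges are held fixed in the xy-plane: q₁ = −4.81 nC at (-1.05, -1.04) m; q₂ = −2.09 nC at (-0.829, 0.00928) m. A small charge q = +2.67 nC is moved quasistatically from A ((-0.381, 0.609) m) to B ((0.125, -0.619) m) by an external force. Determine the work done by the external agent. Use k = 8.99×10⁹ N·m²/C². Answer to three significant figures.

-4.52×10⁻⁹ J

For quasistatic motion the external work equals the change in potential energy: W_ext = qΔV = q(V_B − V_A).
At A: distances to the source charges are 1.78 m, 0.749 m; V_A = Σ kqᵢ/rᵢ = -49.4 V.
At B: distances to the source charges are 1.25 m, 1.14 m; V_B = Σ kqᵢ/rᵢ = -51.1 V.
ΔV = V_B − V_A = -1.69 V.
W_ext = qΔV = (2.67×10⁻⁹ C)(-1.69 V) = -4.52×10⁻⁹ J.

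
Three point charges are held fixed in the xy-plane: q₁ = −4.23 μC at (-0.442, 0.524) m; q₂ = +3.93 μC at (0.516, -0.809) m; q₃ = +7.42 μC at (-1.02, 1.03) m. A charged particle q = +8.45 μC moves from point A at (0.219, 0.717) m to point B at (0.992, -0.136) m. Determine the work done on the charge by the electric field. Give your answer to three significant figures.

The work done by the electric force is W_field = −ΔU = −q(V_B − V_A) = q(V_A − V_B).
At A: distances to the source charges are 0.689 m, 1.55 m, 1.28 m; V_A = Σ kqᵢ/rᵢ = 1.97×10⁴ V.
At B: distances to the source charges are 1.58 m, 0.824 m, 2.33 m; V_B = Σ kqᵢ/rᵢ = 4.75×10⁴ V.
ΔV = V_B − V_A = 2.78×10⁴ V.
W_field = −qΔV = −(8.45×10⁻⁶ C)(2.78×10⁴ V) = -0.235 J.

-0.235 J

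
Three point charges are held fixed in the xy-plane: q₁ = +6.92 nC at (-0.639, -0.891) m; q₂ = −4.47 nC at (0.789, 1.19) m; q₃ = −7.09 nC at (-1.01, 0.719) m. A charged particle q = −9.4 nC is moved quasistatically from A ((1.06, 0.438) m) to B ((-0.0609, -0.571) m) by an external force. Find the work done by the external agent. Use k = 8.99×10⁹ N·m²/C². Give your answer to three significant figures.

For quasistatic motion the external work equals the change in potential energy: W_ext = qΔV = q(V_B − V_A).
At A: distances to the source charges are 2.16 m, 0.799 m, 2.09 m; V_A = Σ kqᵢ/rᵢ = -51.9 V.
At B: distances to the source charges are 0.661 m, 1.96 m, 1.60 m; V_B = Σ kqᵢ/rᵢ = 33.8 V.
ΔV = V_B − V_A = 85.7 V.
W_ext = qΔV = (-9.40×10⁻⁹ C)(85.7 V) = -8.06×10⁻⁷ J.

-8.06×10⁻⁷ J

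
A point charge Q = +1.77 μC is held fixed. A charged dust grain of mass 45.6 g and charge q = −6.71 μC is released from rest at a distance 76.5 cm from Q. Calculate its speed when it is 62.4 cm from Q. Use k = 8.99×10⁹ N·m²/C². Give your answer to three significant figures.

Only the electrostatic force acts, so mechanical energy is conserved: ½mv² = U₁ − U₂ = kQq(1/r₁ − 1/r₂).
U₁ − U₂ = (8.99×10⁹ N·m²/C²)(1.77×10⁻⁶ C)(-6.71×10⁻⁶ C)(1/0.765 − 1/0.624) = 0.0315 J.
v = √(2·0.0315/0.0456) = 1.18 m/s.

1.18 m/s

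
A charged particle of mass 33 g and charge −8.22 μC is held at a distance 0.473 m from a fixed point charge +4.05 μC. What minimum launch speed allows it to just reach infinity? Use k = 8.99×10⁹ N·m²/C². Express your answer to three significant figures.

6.19 m/s

To just escape, total mechanical energy must reach zero at infinity: ½mv²_min + U = 0, so ½mv²_min = −U = |kQq|/r.
|U| = |kQq|/r = (8.99×10⁹ N·m²/C²)(4.05×10⁻⁶)(8.22×10⁻⁶)/(0.473) = 0.633 J.
v_min = √(2|U|/m) = √(2·0.633/0.0330) = 6.19 m/s.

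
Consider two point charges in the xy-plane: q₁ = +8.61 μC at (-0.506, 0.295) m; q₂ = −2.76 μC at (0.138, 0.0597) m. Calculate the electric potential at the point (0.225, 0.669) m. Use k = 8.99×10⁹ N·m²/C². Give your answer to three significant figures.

5.40×10⁴ V

Electric potential is a scalar, so the contributions from each charge add algebraically: V = Σ kqᵢ/rᵢ.
Distances from the field point to each charge: r₁ = 0.821 m, r₂ = 0.615 m.
V = k[(8.61×10⁻⁶)/(0.821) + (-2.76×10⁻⁶)/(0.615)] = 5.40×10⁴ V.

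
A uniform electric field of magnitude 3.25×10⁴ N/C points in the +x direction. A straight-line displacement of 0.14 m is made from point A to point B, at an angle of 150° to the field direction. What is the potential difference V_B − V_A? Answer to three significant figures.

3940 V

Only the component of displacement along E changes the potential: ΔV = −E·d·cosθ.
ΔV = −(3.25×10⁴ V/m)(0.140 m)cos150° = 3940 V.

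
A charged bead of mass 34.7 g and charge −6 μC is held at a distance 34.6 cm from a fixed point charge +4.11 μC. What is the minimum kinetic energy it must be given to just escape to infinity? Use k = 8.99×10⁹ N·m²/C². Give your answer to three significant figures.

To just escape, total mechanical energy must reach zero at infinity: ½mv²_min + U = 0, so ½mv²_min = −U = |kQq|/r.
|U| = |kQq|/r = (8.99×10⁹ N·m²/C²)(4.11×10⁻⁶)(6.00×10⁻⁶)/(0.346) = 0.641 J.

0.641 J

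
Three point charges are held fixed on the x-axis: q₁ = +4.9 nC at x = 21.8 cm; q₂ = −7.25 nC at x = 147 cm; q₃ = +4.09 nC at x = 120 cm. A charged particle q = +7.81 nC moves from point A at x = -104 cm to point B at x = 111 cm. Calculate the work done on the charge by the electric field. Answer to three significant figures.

-1.96×10⁻⁶ J

The work done by the electric force is W_field = −ΔU = −q(V_B − V_A) = q(V_A − V_B).
At A: distances to the source charges are 1.26 m, 2.51 m, 2.24 m; V_A = Σ kqᵢ/rᵢ = 25.5 V.
At B: distances to the source charges are 0.892 m, 0.360 m, 0.0900 m; V_B = Σ kqᵢ/rᵢ = 277 V.
ΔV = V_B − V_A = 251 V.
W_field = −qΔV = −(7.81×10⁻⁹ C)(251 V) = -1.96×10⁻⁶ J.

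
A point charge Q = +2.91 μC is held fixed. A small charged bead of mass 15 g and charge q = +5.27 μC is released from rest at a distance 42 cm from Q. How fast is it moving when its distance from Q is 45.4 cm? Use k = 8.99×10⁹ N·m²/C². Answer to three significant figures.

Only the electrostatic force acts, so mechanical energy is conserved: ½mv² = U₁ − U₂ = kQq(1/r₁ − 1/r₂).
U₁ − U₂ = (8.99×10⁹ N·m²/C²)(2.91×10⁻⁶ C)(5.27×10⁻⁶ C)(1/0.420 − 1/0.454) = 0.0246 J.
v = √(2·0.0246/0.0150) = 1.81 m/s.

1.81 m/s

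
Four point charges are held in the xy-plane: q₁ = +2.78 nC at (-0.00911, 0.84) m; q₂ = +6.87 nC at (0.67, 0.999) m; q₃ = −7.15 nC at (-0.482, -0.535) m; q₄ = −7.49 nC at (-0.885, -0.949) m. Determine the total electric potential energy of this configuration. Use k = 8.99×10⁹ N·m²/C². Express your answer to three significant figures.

4.47×10⁻⁷ J

The work to assemble the configuration equals its total potential energy, U = Σ kqᵢqⱼ/rᵢⱼ over all pairs.
Pair separations: r₁₂ = 0.697 m, r₁₃ = 1.45 m, r₁₄ = 1.99 m, r₂₃ = 1.92 m, r₂₄ = 2.49 m, r₃₄ = 0.578 m.
Summing all 6 pair terms gives U = 4.47×10⁻⁷ J.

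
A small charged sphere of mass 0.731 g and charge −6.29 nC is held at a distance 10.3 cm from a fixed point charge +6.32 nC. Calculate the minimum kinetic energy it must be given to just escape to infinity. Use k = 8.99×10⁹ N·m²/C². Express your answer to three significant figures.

3.47×10⁻⁶ J

To just escape, total mechanical energy must reach zero at infinity: ½mv²_min + U = 0, so ½mv²_min = −U = |kQq|/r.
|U| = |kQq|/r = (8.99×10⁹ N·m²/C²)(6.32×10⁻⁹)(6.29×10⁻⁹)/(0.103) = 3.47×10⁻⁶ J.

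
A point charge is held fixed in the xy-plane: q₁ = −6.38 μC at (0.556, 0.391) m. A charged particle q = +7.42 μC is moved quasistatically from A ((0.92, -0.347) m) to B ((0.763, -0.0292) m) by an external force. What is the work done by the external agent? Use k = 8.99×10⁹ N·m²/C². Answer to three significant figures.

-0.391 J

For quasistatic motion the external work equals the change in potential energy: W_ext = qΔV = q(V_B − V_A).
At A: distance to the source charge is 0.823 m; V_A = kq₁/r = -6.97×10⁴ V.
At B: distance to the source charge is 0.468 m; V_B = kq₁/r = -1.22×10⁵ V.
ΔV = V_B − V_A = -5.27×10⁴ V.
W_ext = qΔV = (7.42×10⁻⁶ C)(-5.27×10⁴ V) = -0.391 J.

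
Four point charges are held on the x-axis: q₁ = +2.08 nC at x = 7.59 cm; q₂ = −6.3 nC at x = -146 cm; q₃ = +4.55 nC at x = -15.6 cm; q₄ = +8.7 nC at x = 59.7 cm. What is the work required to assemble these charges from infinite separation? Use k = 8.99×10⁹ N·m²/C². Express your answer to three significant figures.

6.38×10⁻⁷ J

The assembly work is the sum of pairwise potential energies, U = Σ_{i<j} kqᵢqⱼ/rᵢⱼ.
Pair separations: r₁₂ = 1.54 m, r₁₃ = 0.232 m, r₁₄ = 0.521 m, r₂₃ = 1.30 m, r₂₄ = 2.06 m, r₃₄ = 0.753 m.
Summing all 6 pair terms gives U = 6.38×10⁻⁷ J.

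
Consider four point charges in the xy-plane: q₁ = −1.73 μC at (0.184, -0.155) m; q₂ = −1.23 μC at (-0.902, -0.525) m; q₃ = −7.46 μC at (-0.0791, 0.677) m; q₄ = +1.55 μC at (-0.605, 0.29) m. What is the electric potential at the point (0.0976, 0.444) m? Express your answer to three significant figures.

-2.44×10⁵ V

Electric potential is a scalar, so the contributions from each charge add algebraically: V = Σ kqᵢ/rᵢ.
Distances from the field point to each charge: r₁ = 0.605 m, r₂ = 1.39 m, r₃ = 0.292 m, r₄ = 0.719 m.
V = k[(-1.73×10⁻⁶)/(0.605) + (-1.23×10⁻⁶)/(1.39) + (-7.46×10⁻⁶)/(0.292) + (1.55×10⁻⁶)/(0.719)] = -2.44×10⁵ V.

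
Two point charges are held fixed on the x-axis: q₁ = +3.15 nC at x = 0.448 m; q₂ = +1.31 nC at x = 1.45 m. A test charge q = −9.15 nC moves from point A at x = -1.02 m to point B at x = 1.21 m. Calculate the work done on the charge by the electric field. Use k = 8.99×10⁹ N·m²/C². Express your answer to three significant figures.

5.69×10⁻⁷ J

The work done by the electric force is W_field = −ΔU = −q(V_B − V_A) = q(V_A − V_B).
At A: distances to the source charges are 1.47 m, 2.47 m; V_A = Σ kqᵢ/rᵢ = 24.1 V.
At B: distances to the source charges are 0.762 m, 0.240 m; V_B = Σ kqᵢ/rᵢ = 86.2 V.
ΔV = V_B − V_A = 62.2 V.
W_field = −qΔV = −(-9.15×10⁻⁹ C)(62.2 V) = 5.69×10⁻⁷ J.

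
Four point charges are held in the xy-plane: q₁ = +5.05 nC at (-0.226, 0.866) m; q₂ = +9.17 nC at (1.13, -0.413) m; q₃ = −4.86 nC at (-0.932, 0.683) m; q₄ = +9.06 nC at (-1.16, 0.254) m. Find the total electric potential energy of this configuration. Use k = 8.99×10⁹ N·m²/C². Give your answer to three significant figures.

-3.84×10⁻⁷ J

The work to assemble the configuration equals its total potential energy, U = Σ kqᵢqⱼ/rᵢⱼ over all pairs.
Pair separations: r₁₂ = 1.86 m, r₁₃ = 0.729 m, r₁₄ = 1.12 m, r₂₃ = 2.34 m, r₂₄ = 2.39 m, r₃₄ = 0.486 m.
Summing all 6 pair terms gives U = -3.84×10⁻⁷ J.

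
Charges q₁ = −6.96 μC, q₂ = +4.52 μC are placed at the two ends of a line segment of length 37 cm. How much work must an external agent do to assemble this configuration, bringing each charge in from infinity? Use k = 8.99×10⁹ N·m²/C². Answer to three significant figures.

-0.764 J

The assembly work is the sum of pairwise potential energies, U = Σ_{i<j} kqᵢqⱼ/rᵢⱼ.
The separation is r = 0.370 m.
U = (-0.764) = -0.764 J.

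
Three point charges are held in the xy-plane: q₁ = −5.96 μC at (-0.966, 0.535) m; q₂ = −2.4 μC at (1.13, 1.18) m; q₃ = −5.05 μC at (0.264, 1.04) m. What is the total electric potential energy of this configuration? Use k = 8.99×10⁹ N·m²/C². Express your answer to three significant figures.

0.386 J

The assembly work is the sum of pairwise potential energies, U = Σ_{i<j} kqᵢqⱼ/rᵢⱼ.
Pair separations: r₁₂ = 2.19 m, r₁₃ = 1.33 m, r₂₃ = 0.877 m.
U = (0.0586) + (0.204) + (0.124) = 0.386 J.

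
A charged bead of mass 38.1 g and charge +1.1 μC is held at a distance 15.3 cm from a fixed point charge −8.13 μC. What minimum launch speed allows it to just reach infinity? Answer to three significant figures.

5.25 m/s

To just escape, total mechanical energy must reach zero at infinity: ½mv²_min + U = 0, so ½mv²_min = −U = |kQq|/r.
|U| = |kQq|/r = (8.99×10⁹ N·m²/C²)(8.13×10⁻⁶)(1.10×10⁻⁶)/(0.153) = 0.525 J.
v_min = √(2|U|/m) = √(2·0.525/0.0381) = 5.25 m/s.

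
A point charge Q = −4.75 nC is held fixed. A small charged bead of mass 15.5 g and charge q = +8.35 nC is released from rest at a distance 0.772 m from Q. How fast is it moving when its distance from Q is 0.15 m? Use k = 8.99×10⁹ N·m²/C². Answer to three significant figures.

0.0157 m/s

Only the electrostatic force acts, so mechanical energy is conserved: ½mv² = U₁ − U₂ = kQq(1/r₁ − 1/r₂).
U₁ − U₂ = (8.99×10⁹ N·m²/C²)(-4.75×10⁻⁹ C)(8.35×10⁻⁹ C)(1/0.772 − 1/0.150) = 1.92×10⁻⁶ J.
v = √(2·1.92×10⁻⁶/0.0155) = 0.0157 m/s.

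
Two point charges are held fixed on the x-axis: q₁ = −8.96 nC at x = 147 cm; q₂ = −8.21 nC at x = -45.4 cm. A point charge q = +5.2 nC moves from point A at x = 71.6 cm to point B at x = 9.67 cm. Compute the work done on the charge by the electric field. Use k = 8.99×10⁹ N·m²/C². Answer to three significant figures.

The work done by the electric force is W_field = −ΔU = −q(V_B − V_A) = q(V_A − V_B).
At A: distances to the source charges are 0.754 m, 1.17 m; V_A = Σ kqᵢ/rᵢ = -170 V.
At B: distances to the source charges are 1.37 m, 0.551 m; V_B = Σ kqᵢ/rᵢ = -193 V.
ΔV = V_B − V_A = -22.8 V.
W_field = −qΔV = −(5.20×10⁻⁹ C)(-22.8 V) = 1.18×10⁻⁷ J.

1.18×10⁻⁷ J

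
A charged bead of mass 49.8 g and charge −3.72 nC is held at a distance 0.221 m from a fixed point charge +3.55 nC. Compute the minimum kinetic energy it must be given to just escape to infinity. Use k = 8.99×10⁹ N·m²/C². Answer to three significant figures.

5.37×10⁻⁷ J

To just escape, total mechanical energy must reach zero at infinity: ½mv²_min + U = 0, so ½mv²_min = −U = |kQq|/r.
|U| = |kQq|/r = (8.99×10⁹ N·m²/C²)(3.55×10⁻⁹)(3.72×10⁻⁹)/(0.221) = 5.37×10⁻⁷ J.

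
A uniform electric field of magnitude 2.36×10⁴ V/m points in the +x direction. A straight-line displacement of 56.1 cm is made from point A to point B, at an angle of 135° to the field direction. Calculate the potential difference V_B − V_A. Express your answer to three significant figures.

9360 V

Only the component of displacement along E changes the potential: ΔV = −E·d·cosθ.
ΔV = −(2.36×10⁴ V/m)(0.561 m)cos135° = 9360 V.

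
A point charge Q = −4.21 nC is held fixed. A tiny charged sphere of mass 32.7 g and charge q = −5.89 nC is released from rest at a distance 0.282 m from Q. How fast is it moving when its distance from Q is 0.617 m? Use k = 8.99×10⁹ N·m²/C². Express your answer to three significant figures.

5.12×10⁻³ m/s

Only the electrostatic force acts, so mechanical energy is conserved: ½mv² = U₁ − U₂ = kQq(1/r₁ − 1/r₂).
U₁ − U₂ = (8.99×10⁹ N·m²/C²)(-4.21×10⁻⁹ C)(-5.89×10⁻⁹ C)(1/0.282 − 1/0.617) = 4.29×10⁻⁷ J.
v = √(2·4.29×10⁻⁷/0.0327) = 5.12×10⁻³ m/s.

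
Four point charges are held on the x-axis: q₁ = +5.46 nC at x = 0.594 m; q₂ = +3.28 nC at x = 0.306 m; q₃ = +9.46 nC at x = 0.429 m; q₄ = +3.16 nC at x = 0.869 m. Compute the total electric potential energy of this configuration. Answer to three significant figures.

6.98×10⁻⁶ J

The assembly work is the sum of pairwise potential energies, U = Σ_{i<j} kqᵢqⱼ/rᵢⱼ.
Pair separations: r₁₂ = 0.288 m, r₁₃ = 0.165 m, r₁₄ = 0.275 m, r₂₃ = 0.123 m, r₂₄ = 0.563 m, r₃₄ = 0.440 m.
Summing all 6 pair terms gives U = 6.98×10⁻⁶ J.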